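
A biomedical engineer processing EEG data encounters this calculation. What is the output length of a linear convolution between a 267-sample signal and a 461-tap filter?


Linear convolution output length:
L = N + M - 1
  = 267 + 461 - 1
  = 727 samples

727


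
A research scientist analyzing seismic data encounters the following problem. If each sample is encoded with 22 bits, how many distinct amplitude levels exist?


Number of quantization levels = 2^N
= 2^22
= 4194304

4194304


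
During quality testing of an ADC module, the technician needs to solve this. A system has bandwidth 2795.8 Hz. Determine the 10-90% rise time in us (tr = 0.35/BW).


Rise time from bandwidth relationship:
tr = 0.35 / BW
   = 0.35 / 2795.8
   = 0.0001251877817 s
   = 125.1878 us

125.1878 us


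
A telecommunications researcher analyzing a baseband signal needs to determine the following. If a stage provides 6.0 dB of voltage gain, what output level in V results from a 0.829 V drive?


Output voltage from dB gain:
V_out = V_in * 10^(gain_dB / 20)
      = 0.829 * 10^(6.0 / 20)
      = 0.829 * 1.995262
      = 1.6541 V

1.6541 V


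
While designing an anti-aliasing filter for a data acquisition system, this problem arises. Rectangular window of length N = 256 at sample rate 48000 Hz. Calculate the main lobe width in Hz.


Main lobe width for a rectangular window:
Width = 2 * fs / N
      = 2 * 48000 / 256
      = 96000 / 256
      = 375.0 Hz

375.0 Hz


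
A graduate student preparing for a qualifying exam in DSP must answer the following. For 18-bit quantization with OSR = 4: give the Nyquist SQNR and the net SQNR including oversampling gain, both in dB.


Step 1 — baseline SQNR at Nyquist:
SQNR_base = 6.02*N + 1.76
          = 6.02*18 + 1.76
          = 110.12 dB

Step 2 — oversampling processing gain:
G = 10*log10(OSR) = 10*log10(4) = 6.02 dB

Step 3 — total:
SQNR_total = 110.12 + 6.02 = 116.14 dB

Base SQNR = 110.12 dB; oversampled SQNR = 116.14 dB


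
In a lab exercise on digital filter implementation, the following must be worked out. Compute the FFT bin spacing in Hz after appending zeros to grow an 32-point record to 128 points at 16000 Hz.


Frequency resolution after zero-padding:
N_padded = 32 * 4 = 128
df = fs / N_padded
   = 16000 / 128
   = 125.0 Hz

125.0 Hz


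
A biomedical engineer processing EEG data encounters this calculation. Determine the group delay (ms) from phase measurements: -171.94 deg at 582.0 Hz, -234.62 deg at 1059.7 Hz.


Group delay from phase difference:
tau = -d(phi)/d(omega)
d(phi) = -62.68 deg = -1.093972 rad
d(omega) = 2*pi*(1059.7 - 582.0) = 3001.4776 rad/s
tau = -(-1.093972) / 3001.4776
    = 0.3645 ms

0.3645 ms


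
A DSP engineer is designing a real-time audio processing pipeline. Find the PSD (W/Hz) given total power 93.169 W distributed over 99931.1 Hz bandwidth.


Power spectral density:
PSD = P / BW
    = 93.169 / 99931.1
    = 0.00093233 W/Hz

0.00093233 W/Hz


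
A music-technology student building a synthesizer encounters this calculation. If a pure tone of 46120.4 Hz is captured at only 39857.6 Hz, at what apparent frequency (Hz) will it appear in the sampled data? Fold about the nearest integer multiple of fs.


Compute the nearest integer multiple of fs to the signal:
n = round(46120.4 / 39857.6) = 1
f_alias = |46120.4 - 1 * 39857.6|
        = |46120.4 - 39857.6|
        = 6262.8 Hz

6262.8


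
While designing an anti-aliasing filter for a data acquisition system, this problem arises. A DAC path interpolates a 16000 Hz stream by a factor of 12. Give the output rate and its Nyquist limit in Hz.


Step 1 — output sample rate after interpolation by L:
fs_out = L * fs_in = 12 * 16000 = 192000 Hz

Step 2 — Nyquist frequency of the output stream:
f_Nyq = fs_out / 2 = 192000 / 2 = 96000.0 Hz

fs_out = 192000 Hz; f_Nyquist = 96000.0 Hz


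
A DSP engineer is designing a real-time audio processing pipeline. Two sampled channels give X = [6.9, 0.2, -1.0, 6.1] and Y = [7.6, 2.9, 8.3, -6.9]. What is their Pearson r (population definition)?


Pearson correlation coefficient (population):
r = cov(X,Y) / (std(X) * std(Y))
Mean X = 3.05, Mean Y = 2.975
Cov(X,Y) = -8.41625
Std(X) = 3.487478, Std(Y) = 6.067691
r = -0.3977

-0.3977


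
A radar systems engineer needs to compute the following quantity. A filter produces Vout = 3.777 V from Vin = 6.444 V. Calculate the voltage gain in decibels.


Voltage gain in dB:
G = 20 * log10(Vout / Vin)
  = 20 * log10(3.777 / 6.444)
  = 20 * log10(0.586127)
  = 20 * -0.232009
  = -4.64 dB

-4.64 dB


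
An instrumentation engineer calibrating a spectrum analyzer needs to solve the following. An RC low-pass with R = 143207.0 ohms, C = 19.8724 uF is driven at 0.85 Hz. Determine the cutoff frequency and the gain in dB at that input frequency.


Step 1 — cutoff frequency:
fc = 1 / (2*pi*R*C)
C = 19.8724 uF = 1.98724e-05 F
fc = 1 / (2*pi*143207.0*1.98724e-05)
   = 0.0559249 Hz

Step 2 — magnitude at f = 0.85 Hz:
|H(f)| = 1 / sqrt(1 + (f/fc)^2)
f/fc = 0.85 / 0.0559249 = 15.198954
|H| = 1 / sqrt(1 + 231.008203) = 0.0656521
|H|_dB = 20*log10(0.0656521) = -23.66 dB

fc = 0.0559249 Hz; |H(0.85 Hz)| = -23.66 dB


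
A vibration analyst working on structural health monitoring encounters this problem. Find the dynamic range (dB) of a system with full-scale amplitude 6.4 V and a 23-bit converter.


Dynamic range from full-scale to LSB:
V_min = V_max / 2^bits = 6.4 / 2^23
DR = 20 * log10(V_max / V_min)
   = 20 * log10(2^23)
   = 20 * 23 * log10(2)
   = 138.47 dB

138.47 dB


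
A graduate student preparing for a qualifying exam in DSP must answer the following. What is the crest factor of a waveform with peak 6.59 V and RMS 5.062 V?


Crest factor is the ratio of peak to RMS:
CF = V_peak / V_rms
   = 6.59 / 5.062
   = 1.3019

1.3019


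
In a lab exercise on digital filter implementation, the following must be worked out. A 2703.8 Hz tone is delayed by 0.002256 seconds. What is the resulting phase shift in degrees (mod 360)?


Phase shift from frequency and time delay:
phi = 360 * f * t_delay
    = 360 * 2703.8 * 0.002256
    = 2195.92 degrees
    mod 360 = 35.92 degrees

35.92 degrees


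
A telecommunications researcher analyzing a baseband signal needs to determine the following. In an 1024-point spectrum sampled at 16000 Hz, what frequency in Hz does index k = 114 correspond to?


Frequency of DFT bin k:
f_k = k * fs / N
    = 114 * 16000 / 1024
    = 1824000 / 1024
    = 1781.25 Hz

1781.25 Hz


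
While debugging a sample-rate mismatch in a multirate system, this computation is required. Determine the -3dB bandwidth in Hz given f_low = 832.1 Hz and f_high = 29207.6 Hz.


Bandwidth is the difference of -3dB frequencies:
BW = f_high - f_low
   = 29207.6 - 832.1
   = 28375.5 Hz

28375.5 Hz


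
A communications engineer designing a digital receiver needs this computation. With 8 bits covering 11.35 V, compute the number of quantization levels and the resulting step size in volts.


Step 1 — number of quantization levels:
L = 2^N = 2^8 = 256

Step 2 — LSB step size:
delta = Vfs / L
      = 11.35 / 256
      = 0.04433594 V

Levels = 256; step size = 0.04433594 V


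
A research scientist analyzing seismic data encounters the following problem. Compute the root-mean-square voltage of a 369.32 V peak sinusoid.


RMS voltage for a sinusoidal waveform:
V_rms = V_peak / sqrt(2)
      = 369.32 / 1.414214
      = 261.149 V

261.149 V


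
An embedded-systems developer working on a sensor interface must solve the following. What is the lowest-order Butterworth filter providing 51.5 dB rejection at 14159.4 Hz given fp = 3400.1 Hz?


Butterworth filter order formula:
n = log10(10^(A/10) - 1) / (2 * log10(f_stop/f_pass))
10^(51.5/10) - 1 = 141252.7545
f_stop/f_pass = 14159.4 / 3400.1 = 4.1644
n = 4.1562 -> ceil = 5

5


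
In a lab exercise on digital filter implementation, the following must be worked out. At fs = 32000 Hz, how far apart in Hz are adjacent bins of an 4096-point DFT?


DFT frequency resolution:
df = fs / N
   = 32000 / 4096
   = 7.8125 Hz

7.8125 Hz


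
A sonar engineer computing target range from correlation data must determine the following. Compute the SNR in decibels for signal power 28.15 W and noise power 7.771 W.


SNR in decibels:
SNR = 10 * log10(Ps / Pn)
    = 10 * log10(28.15 / 7.771)
    = 10 * log10(3.6224)
    = 10 * 0.559
    = 5.59 dB

5.59 dB


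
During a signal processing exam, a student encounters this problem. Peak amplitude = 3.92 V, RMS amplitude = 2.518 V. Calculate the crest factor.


Crest factor is the ratio of peak to RMS:
CF = V_peak / V_rms
   = 3.92 / 2.518
   = 1.5568

1.5568


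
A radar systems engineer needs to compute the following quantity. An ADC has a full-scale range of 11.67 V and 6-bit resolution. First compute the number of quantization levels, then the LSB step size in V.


Step 1 — number of quantization levels:
L = 2^N = 2^6 = 64

Step 2 — LSB step size:
delta = Vfs / L
      = 11.67 / 64
      = 0.18234375 V

Levels = 64; step size = 0.18234375 V


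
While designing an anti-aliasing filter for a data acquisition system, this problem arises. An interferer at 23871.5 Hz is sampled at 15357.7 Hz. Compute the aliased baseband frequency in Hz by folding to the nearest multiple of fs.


Compute the nearest integer multiple of fs to the signal:
n = round(23871.5 / 15357.7) = 2
f_alias = |23871.5 - 2 * 15357.7|
        = |23871.5 - 30715.4|
        = 6843.9 Hz

6843.9


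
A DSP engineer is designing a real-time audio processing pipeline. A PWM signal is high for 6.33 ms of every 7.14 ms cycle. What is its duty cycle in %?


Duty cycle as a percentage:
DC = (t_on / T) * 100
   = (6.33 / 7.14) * 100
   = 0.886555 * 100
   = 88.66 %

88.66 %


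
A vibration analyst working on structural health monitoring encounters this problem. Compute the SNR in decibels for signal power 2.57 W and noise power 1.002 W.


SNR in decibels:
SNR = 10 * log10(Ps / Pn)
    = 10 * log10(2.57 / 1.002)
    = 10 * log10(2.5649)
    = 10 * 0.4091
    = 4.09 dB

4.09 dB


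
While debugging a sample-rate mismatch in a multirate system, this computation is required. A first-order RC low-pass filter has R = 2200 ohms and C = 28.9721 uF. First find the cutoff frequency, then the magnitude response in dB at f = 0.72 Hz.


Step 1 — cutoff frequency:
fc = 1 / (2*pi*R*C)
C = 28.9721 uF = 2.89721e-05 F
fc = 1 / (2*pi*2200*2.89721e-05)
   = 2.49699 Hz

Step 2 — magnitude at f = 0.72 Hz:
|H(f)| = 1 / sqrt(1 + (f/fc)^2)
f/fc = 0.72 / 2.49699 = 0.288347
|H| = 1 / sqrt(1 + 0.083144) = 0.9608529
|H|_dB = 20*log10(0.9608529) = -0.35 dB

fc = 2.49699 Hz; |H(0.72 Hz)| = -0.35 dB


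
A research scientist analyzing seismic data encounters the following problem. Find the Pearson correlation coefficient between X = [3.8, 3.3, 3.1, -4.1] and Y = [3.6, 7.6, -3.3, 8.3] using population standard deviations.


Pearson correlation coefficient (population):
r = cov(X,Y) / (std(X) * std(Y))
Mean X = 1.525, Mean Y = 4.05
Cov(X,Y) = -7.55125
Std(X) = 3.257587, Std(Y) = 4.606788
r = -0.5032

-0.5032


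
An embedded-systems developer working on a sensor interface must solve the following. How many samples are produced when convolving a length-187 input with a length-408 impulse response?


Linear convolution output length:
L = N + M - 1
  = 187 + 408 - 1
  = 594 samples

594


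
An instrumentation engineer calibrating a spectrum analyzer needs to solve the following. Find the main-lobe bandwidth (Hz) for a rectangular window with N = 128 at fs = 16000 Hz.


Main lobe width for a rectangular window:
Width = 2 * fs / N
      = 2 * 16000 / 128
      = 32000 / 128
      = 250.0 Hz

250.0 Hz


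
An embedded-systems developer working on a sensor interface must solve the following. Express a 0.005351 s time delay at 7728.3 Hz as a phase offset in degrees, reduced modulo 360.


Phase shift from frequency and time delay:
phi = 360 * f * t_delay
    = 360 * 7728.3 * 0.005351
    = 14887.49 degrees
    mod 360 = 127.49 degrees

127.49 degrees


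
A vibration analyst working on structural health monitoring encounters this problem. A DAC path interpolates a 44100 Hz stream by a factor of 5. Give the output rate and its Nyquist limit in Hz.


Step 1 — output sample rate after interpolation by L:
fs_out = L * fs_in = 5 * 44100 = 220500 Hz

Step 2 — Nyquist frequency of the output stream:
f_Nyq = fs_out / 2 = 220500 / 2 = 110250.0 Hz

fs_out = 220500 Hz; f_Nyquist = 110250.0 Hz


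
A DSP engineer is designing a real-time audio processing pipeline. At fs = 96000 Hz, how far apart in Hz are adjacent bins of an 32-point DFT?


DFT frequency resolution:
df = fs / N
   = 96000 / 32
   = 3000.0 Hz

3000.0 Hz


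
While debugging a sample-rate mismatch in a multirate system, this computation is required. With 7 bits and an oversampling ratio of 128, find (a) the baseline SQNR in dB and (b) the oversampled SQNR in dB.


Step 1 — baseline SQNR at Nyquist:
SQNR_base = 6.02*N + 1.76
          = 6.02*7 + 1.76
          = 43.9 dB

Step 2 — oversampling processing gain:
G = 10*log10(OSR) = 10*log10(128) = 21.07 dB

Step 3 — total:
SQNR_total = 43.9 + 21.07 = 64.97 dB

Base SQNR = 43.9 dB; oversampled SQNR = 64.97 dB


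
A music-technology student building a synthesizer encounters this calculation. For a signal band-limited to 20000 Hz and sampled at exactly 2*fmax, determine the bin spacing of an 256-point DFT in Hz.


Step 1 — Nyquist sampling rate:
fs = 2 * fmax = 2 * 20000 = 40000 Hz

Step 2 — DFT bin spacing:
df = fs / N = 40000 / 256 = 156.25 Hz

156.25 Hz


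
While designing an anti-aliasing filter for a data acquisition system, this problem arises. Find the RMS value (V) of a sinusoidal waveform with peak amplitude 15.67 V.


RMS voltage for a sinusoidal waveform:
V_rms = V_peak / sqrt(2)
      = 15.67 / 1.414214
      = 11.08 V

11.08 V


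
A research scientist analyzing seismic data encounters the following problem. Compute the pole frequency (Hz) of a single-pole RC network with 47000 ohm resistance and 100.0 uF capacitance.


Cutoff frequency of a first-order RC filter:
fc = 1 / (2 * pi * R * C)
C = 100.0 uF = 0.0001 F
fc = 1 / (2 * pi * 47000 * 0.0001)
   = 1 / 29.530970943744
   = 0.033863 Hz

0.033863 Hz


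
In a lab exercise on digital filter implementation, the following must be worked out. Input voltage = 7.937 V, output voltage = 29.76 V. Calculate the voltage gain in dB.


Voltage gain in dB:
G = 20 * log10(Vout / Vin)
  = 20 * log10(29.76 / 7.937)
  = 20 * log10(3.749528)
  = 20 * 0.573977
  = 11.48 dB

11.48 dB


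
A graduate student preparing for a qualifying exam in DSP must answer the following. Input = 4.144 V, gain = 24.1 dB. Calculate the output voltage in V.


Output voltage from dB gain:
V_out = V_in * 10^(gain_dB / 20)
      = 4.144 * 10^(24.1 / 20)
      = 4.144 * 16.032454
      = 66.4385 V

66.4385 V


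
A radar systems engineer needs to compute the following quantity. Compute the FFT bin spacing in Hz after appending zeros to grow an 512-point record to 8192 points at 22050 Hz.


Frequency resolution after zero-padding:
N_padded = 512 * 16 = 8192
df = fs / N_padded
   = 22050 / 8192
   = 2.6917 Hz

2.6917 Hz


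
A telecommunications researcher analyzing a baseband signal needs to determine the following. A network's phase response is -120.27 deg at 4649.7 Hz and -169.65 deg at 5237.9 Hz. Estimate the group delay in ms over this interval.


Group delay from phase difference:
tau = -d(phi)/d(omega)
d(phi) = -49.38 deg = -0.861844 rad
d(omega) = 2*pi*(5237.9 - 4649.7) = 3695.7696 rad/s
tau = -(-0.861844) / 3695.7696
    = 0.2332 ms

0.2332 ms


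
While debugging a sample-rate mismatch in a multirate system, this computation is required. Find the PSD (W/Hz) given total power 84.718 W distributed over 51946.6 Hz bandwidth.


Power spectral density:
PSD = P / BW
    = 84.718 / 51946.6
    = 0.00163087 W/Hz

0.00163087 W/Hz


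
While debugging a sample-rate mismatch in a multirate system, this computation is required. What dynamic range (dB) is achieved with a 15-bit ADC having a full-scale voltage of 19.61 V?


Dynamic range from full-scale to LSB:
V_min = V_max / 2^bits = 19.61 / 2^15
DR = 20 * log10(V_max / V_min)
   = 20 * log10(2^15)
   = 20 * 15 * log10(2)
   = 90.31 dB

90.31 dB


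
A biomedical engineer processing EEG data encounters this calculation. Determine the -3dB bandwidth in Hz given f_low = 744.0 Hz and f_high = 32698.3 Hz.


Bandwidth is the difference of -3dB frequencies:
BW = f_high - f_low
   = 32698.3 - 744.0
   = 31954.3 Hz

31954.3 Hz


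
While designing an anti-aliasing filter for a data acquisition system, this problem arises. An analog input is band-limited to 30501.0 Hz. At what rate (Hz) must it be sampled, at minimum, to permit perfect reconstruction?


The Nyquist rate is twice the maximum frequency component.
fs_min = 2 * fmax
      = 2 * 30501.0
      = 61002.0 Hz

61002.0


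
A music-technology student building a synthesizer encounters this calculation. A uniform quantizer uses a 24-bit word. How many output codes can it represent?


Number of quantization levels = 2^N
= 2^24
= 16777216

16777216


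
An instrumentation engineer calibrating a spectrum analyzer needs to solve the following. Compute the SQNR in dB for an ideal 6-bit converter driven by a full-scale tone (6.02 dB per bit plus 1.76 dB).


Theoretical SNR for a full-scale sinusoid:
SNR = 6.02 * N + 1.76
    = 6.02 * 6 + 1.76
    = 36.12 + 1.76
    = 37.88 dB

37.88 dB


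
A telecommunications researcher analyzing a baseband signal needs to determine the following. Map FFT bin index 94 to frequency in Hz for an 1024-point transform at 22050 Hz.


Frequency of DFT bin k:
f_k = k * fs / N
    = 94 * 22050 / 1024
    = 2072700 / 1024
    = 2024.121 Hz

2024.121 Hz


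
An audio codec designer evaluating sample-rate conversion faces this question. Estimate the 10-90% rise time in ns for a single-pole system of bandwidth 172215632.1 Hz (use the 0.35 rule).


Rise time from bandwidth relationship:
tr = 0.35 / BW
   = 0.35 / 172215632.1
   = 2.032335832e-09 s
   = 2.0323 ns

2.0323 ns


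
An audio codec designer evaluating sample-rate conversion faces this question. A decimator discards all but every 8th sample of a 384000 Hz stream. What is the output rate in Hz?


Decimation reduces the sample rate:
fs_out = fs_in / M
       = 384000 / 8
       = 48000.0 Hz

48000.0 Hz


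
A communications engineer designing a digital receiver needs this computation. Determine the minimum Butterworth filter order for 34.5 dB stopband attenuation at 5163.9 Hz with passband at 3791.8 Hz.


Butterworth filter order formula:
n = log10(10^(A/10) - 1) / (2 * log10(f_stop/f_pass))
10^(34.5/10) - 1 = 2817.3829
f_stop/f_pass = 5163.9 / 3791.8 = 1.3619
n = 12.8599 -> ceil = 13

13


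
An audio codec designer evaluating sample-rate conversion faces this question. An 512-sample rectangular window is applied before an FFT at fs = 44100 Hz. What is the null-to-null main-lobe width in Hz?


Main lobe width for a rectangular window:
Width = 2 * fs / N
      = 2 * 44100 / 512
      = 88200 / 512
      = 172.266 Hz

172.266 Hz


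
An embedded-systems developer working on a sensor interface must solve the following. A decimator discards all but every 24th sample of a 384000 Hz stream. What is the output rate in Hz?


Decimation reduces the sample rate:
fs_out = fs_in / M
       = 384000 / 24
       = 16000.0 Hz

16000.0 Hz


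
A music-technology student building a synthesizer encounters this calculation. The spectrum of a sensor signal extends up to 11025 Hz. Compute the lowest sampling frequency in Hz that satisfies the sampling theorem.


The Nyquist rate is twice the maximum frequency component.
fs_min = 2 * fmax
      = 2 * 11025
      = 22050 Hz

22050


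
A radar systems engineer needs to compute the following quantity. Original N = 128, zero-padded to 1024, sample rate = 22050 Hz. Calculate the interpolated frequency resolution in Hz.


Frequency resolution after zero-padding:
N_padded = 128 * 8 = 1024
df = fs / N_padded
   = 22050 / 1024
   = 21.5332 Hz

21.5332 Hz


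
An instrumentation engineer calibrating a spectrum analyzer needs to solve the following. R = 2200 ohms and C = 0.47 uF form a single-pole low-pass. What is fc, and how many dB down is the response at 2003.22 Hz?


Step 1 — cutoff frequency:
fc = 1 / (2*pi*R*C)
C = 0.47 uF = 4.7e-07 F
fc = 1 / (2*pi*2200*4.7e-07)
   = 153.922 Hz

Step 2 — magnitude at f = 2003.22 Hz:
|H(f)| = 1 / sqrt(1 + (f/fc)^2)
f/fc = 2003.22 / 153.922 = 13.014514
|H| = 1 / sqrt(1 + 169.377575) = 0.0766115
|H|_dB = 20*log10(0.0766115) = -22.31 dB

fc = 153.922 Hz; |H(2003.22 Hz)| = -22.31 dB


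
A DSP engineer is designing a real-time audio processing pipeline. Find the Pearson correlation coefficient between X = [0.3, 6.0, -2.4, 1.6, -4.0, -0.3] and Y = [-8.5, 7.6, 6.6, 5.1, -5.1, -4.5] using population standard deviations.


Pearson correlation coefficient (population):
r = cov(X,Y) / (std(X) * std(Y))
Mean X = 0.2, Mean Y = 0.2
Cov(X,Y) = 9.48
Std(X) = 3.169122, Std(Y) = 6.397916
r = 0.4676

0.4676


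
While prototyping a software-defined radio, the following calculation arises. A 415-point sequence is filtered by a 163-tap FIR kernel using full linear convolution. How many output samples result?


Linear convolution output length:
L = N + M - 1
  = 415 + 163 - 1
  = 577 samples

577


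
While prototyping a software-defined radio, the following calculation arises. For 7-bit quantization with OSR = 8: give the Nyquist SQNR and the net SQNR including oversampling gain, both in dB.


Step 1 — baseline SQNR at Nyquist:
SQNR_base = 6.02*N + 1.76
          = 6.02*7 + 1.76
          = 43.9 dB

Step 2 — oversampling processing gain:
G = 10*log10(OSR) = 10*log10(8) = 9.03 dB

Step 3 — total:
SQNR_total = 43.9 + 9.03 = 52.93 dB

Base SQNR = 43.9 dB; oversampled SQNR = 52.93 dB


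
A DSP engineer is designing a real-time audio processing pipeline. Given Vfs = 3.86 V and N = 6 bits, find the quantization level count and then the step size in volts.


Step 1 — number of quantization levels:
L = 2^N = 2^6 = 64

Step 2 — LSB step size:
delta = Vfs / L
      = 3.86 / 64
      = 0.0603125 V

Levels = 64; step size = 0.0603125 V


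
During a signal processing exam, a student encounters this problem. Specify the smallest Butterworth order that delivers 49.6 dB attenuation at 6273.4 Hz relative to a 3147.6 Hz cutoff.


Butterworth filter order formula:
n = log10(10^(A/10) - 1) / (2 * log10(f_stop/f_pass))
10^(49.6/10) - 1 = 91200.0839
f_stop/f_pass = 6273.4 / 3147.6 = 1.9931
n = 8.2798 -> ceil = 9

9


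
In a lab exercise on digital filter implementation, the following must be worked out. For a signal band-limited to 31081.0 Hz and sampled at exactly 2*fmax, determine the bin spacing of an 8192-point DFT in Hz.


Step 1 — Nyquist sampling rate:
fs = 2 * fmax = 2 * 31081.0 = 62162.0 Hz

Step 2 — DFT bin spacing:
df = fs / N = 62162.0 / 8192 = 7.5881 Hz

7.5881 Hz


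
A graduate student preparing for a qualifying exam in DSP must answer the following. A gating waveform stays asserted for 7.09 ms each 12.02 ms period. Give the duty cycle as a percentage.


Duty cycle as a percentage:
DC = (t_on / T) * 100
   = (7.09 / 12.02) * 100
   = 0.58985 * 100
   = 58.99 %

58.99 %


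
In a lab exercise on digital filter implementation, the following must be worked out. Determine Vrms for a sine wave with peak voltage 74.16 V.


RMS voltage for a sinusoidal waveform:
V_rms = V_peak / sqrt(2)
      = 74.16 / 1.414214
      = 52.439 V

52.439 V


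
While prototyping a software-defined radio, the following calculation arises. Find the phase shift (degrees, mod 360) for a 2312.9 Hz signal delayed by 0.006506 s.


Phase shift from frequency and time delay:
phi = 360 * f * t_delay
    = 360 * 2312.9 * 0.006506
    = 5417.18 degrees
    mod 360 = 17.18 degrees

17.18 degrees


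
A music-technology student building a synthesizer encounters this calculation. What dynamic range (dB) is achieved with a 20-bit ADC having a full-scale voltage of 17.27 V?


Dynamic range from full-scale to LSB:
V_min = V_max / 2^bits = 17.27 / 2^20
DR = 20 * log10(V_max / V_min)
   = 20 * log10(2^20)
   = 20 * 20 * log10(2)
   = 120.41 dB

120.41 dB


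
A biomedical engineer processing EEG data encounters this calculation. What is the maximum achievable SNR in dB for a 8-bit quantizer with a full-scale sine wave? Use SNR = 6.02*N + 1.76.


Theoretical SNR for a full-scale sinusoid:
SNR = 6.02 * N + 1.76
    = 6.02 * 8 + 1.76
    = 48.16 + 1.76
    = 49.92 dB

49.92 dB


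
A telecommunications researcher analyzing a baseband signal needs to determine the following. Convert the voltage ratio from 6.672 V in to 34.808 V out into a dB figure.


Voltage gain in dB:
G = 20 * log10(Vout / Vin)
  = 20 * log10(34.808 / 6.672)
  = 20 * log10(5.217026)
  = 20 * 0.717423
  = 14.35 dB

14.35 dB


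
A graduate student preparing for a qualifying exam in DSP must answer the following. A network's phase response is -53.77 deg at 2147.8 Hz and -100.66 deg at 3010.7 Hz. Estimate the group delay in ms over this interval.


Group delay from phase difference:
tau = -d(phi)/d(omega)
d(phi) = -46.89 deg = -0.818385 rad
d(omega) = 2*pi*(3010.7 - 2147.8) = 5421.7606 rad/s
tau = -(-0.818385) / 5421.7606
    = 0.1509 ms

0.1509 ms


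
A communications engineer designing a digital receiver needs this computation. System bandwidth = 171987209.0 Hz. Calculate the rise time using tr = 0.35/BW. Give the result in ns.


Rise time from bandwidth relationship:
tr = 0.35 / BW
   = 0.35 / 171987209.0
   = 2.035035059e-09 s
   = 2.035 ns

2.035 ns


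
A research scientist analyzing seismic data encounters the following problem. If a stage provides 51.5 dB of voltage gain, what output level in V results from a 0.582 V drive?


Output voltage from dB gain:
V_out = V_in * 10^(gain_dB / 20)
      = 0.582 * 10^(51.5 / 20)
      = 0.582 * 375.837404
      = 218.7374 V

218.7374 V


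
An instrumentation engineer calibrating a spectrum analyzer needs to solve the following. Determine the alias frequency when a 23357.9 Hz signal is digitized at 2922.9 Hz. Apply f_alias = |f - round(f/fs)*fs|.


Compute the nearest integer multiple of fs to the signal:
n = round(23357.9 / 2922.9) = 8
f_alias = |23357.9 - 8 * 2922.9|
        = |23357.9 - 23383.2|
        = 25.3 Hz

25.3


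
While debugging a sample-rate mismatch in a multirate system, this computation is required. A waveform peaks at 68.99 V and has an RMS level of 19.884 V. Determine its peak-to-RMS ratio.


Crest factor is the ratio of peak to RMS:
CF = V_peak / V_rms
   = 68.99 / 19.884
   = 3.4696

3.4696


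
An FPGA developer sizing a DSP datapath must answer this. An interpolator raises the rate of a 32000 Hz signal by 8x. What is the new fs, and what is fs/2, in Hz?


Step 1 — output sample rate after interpolation by L:
fs_out = L * fs_in = 8 * 32000 = 256000 Hz

Step 2 — Nyquist frequency of the output stream:
f_Nyq = fs_out / 2 = 256000 / 2 = 128000.0 Hz

fs_out = 256000 Hz; f_Nyquist = 128000.0 Hz


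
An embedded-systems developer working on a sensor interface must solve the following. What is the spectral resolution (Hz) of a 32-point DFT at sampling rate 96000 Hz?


DFT frequency resolution:
df = fs / N
   = 96000 / 32
   = 3000.0 Hz

3000.0 Hz


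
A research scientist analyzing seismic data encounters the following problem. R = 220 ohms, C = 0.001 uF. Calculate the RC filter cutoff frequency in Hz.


Cutoff frequency of a first-order RC filter:
fc = 1 / (2 * pi * R * C)
C = 0.001 uF = 1e-09 F
fc = 1 / (2 * pi * 220 * 1e-09)
   = 1 / 1.3823007675795e-06
   = 723431.559509 Hz

723431.559509 Hz


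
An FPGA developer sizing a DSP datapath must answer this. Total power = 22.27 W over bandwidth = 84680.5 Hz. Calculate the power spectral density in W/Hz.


Power spectral density:
PSD = P / BW
    = 22.27 / 84680.5
    = 0.00026299 W/Hz

0.00026299 W/Hz


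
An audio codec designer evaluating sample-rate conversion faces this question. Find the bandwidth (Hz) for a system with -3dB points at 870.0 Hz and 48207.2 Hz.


Bandwidth is the difference of -3dB frequencies:
BW = f_high - f_low
   = 48207.2 - 870.0
   = 47337.2 Hz

47337.2 Hz


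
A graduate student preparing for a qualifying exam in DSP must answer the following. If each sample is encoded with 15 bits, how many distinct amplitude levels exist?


Number of quantization levels = 2^N
= 2^15
= 32768

32768


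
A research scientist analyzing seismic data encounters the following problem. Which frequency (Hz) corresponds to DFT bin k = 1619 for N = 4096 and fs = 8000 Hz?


Frequency of DFT bin k:
f_k = k * fs / N
    = 1619 * 8000 / 4096
    = 12952000 / 4096
    = 3162.109 Hz

3162.109 Hz


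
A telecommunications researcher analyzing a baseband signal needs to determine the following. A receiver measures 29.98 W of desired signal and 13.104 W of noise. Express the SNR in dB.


SNR in decibels:
SNR = 10 * log10(Ps / Pn)
    = 10 * log10(29.98 / 13.104)
    = 10 * log10(2.2879)
    = 10 * 0.3594
    = 3.59 dB

3.59 dB


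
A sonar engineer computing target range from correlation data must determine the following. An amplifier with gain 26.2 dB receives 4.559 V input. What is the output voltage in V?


Output voltage from dB gain:
V_out = V_in * 10^(gain_dB / 20)
      = 4.559 * 10^(26.2 / 20)
      = 4.559 * 20.417379
      = 93.0828 V

93.0828 V


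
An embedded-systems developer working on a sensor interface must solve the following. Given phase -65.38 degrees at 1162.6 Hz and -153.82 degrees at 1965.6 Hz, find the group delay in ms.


Group delay from phase difference:
tau = -d(phi)/d(omega)
d(phi) = -88.44 deg = -1.543569 rad
d(omega) = 2*pi*(1965.6 - 1162.6) = 5045.3978 rad/s
tau = -(-1.543569) / 5045.3978
    = 0.3059 ms

0.3059 ms


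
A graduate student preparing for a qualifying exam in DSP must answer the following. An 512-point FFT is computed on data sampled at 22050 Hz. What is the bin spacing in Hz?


DFT frequency resolution:
df = fs / N
   = 22050 / 512
   = 43.0664 Hz

43.0664 Hz


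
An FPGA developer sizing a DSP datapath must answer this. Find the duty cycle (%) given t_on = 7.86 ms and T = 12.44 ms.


Duty cycle as a percentage:
DC = (t_on / T) * 100
   = (7.86 / 12.44) * 100
   = 0.631833 * 100
   = 63.18 %

63.18 %


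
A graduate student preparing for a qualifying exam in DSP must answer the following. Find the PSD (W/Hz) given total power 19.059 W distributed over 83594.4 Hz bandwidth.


Power spectral density:
PSD = P / BW
    = 19.059 / 83594.4
    = 0.00022799 W/Hz

0.00022799 W/Hz


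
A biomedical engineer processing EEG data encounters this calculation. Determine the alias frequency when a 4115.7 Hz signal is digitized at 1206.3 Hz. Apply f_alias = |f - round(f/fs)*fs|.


Compute the nearest integer multiple of fs to the signal:
n = round(4115.7 / 1206.3) = 3
f_alias = |4115.7 - 3 * 1206.3|
        = |4115.7 - 3618.9|
        = 496.8 Hz

496.8


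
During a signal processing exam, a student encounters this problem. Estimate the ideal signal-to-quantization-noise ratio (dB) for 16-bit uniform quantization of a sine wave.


Theoretical SNR for a full-scale sinusoid:
SNR = 6.02 * N + 1.76
    = 6.02 * 16 + 1.76
    = 96.32 + 1.76
    = 98.08 dB

98.08 dB


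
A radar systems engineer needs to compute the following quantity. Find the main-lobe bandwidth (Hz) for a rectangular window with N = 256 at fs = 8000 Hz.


Main lobe width for a rectangular window:
Width = 2 * fs / N
      = 2 * 8000 / 256
      = 16000 / 256
      = 62.5 Hz

62.5 Hz


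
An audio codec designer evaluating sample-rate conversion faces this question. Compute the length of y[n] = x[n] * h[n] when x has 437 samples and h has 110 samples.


Linear convolution output length:
L = N + M - 1
  = 437 + 110 - 1
  = 546 samples

546


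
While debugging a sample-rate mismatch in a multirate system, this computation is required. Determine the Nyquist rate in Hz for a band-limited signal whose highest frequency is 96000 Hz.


The Nyquist rate is twice the maximum frequency component.
fs_min = 2 * fmax
      = 2 * 96000
      = 192000 Hz

192000


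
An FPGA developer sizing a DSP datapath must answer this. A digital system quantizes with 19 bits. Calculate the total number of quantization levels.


Number of quantization levels = 2^N
= 2^19
= 524288

524288


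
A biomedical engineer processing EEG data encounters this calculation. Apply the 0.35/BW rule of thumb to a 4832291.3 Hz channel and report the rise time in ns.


Rise time from bandwidth relationship:
tr = 0.35 / BW
   = 0.35 / 4832291.3
   = 7.242940838e-08 s
   = 72.4294 ns

72.4294 ns


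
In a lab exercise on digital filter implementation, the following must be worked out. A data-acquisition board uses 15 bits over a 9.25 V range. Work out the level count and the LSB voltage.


Step 1 — number of quantization levels:
L = 2^N = 2^15 = 32768

Step 2 — LSB step size:
delta = Vfs / L
      = 9.25 / 32768
      = 0.00028229 V

Levels = 32768; step size = 0.00028229 V


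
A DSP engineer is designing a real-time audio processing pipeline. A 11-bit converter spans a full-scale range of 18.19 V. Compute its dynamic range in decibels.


Dynamic range from full-scale to LSB:
V_min = V_max / 2^bits = 18.19 / 2^11
DR = 20 * log10(V_max / V_min)
   = 20 * log10(2^11)
   = 20 * 11 * log10(2)
   = 66.23 dB

66.23 dB


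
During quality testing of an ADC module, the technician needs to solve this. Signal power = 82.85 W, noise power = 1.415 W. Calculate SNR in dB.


SNR in decibels:
SNR = 10 * log10(Ps / Pn)
    = 10 * log10(82.85 / 1.415)
    = 10 * log10(58.5512)
    = 10 * 1.7675
    = 17.68 dB

17.68 dB


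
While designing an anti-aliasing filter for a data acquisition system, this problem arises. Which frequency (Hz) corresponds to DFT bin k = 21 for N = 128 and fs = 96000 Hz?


Frequency of DFT bin k:
f_k = k * fs / N
    = 21 * 96000 / 128
    = 2016000 / 128
    = 15750.0 Hz

15750.0 Hz


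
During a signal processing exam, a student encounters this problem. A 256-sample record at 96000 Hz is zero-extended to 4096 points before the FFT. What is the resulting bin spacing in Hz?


Frequency resolution after zero-padding:
N_padded = 256 * 16 = 4096
df = fs / N_padded
   = 96000 / 4096
   = 23.4375 Hz

23.4375 Hz


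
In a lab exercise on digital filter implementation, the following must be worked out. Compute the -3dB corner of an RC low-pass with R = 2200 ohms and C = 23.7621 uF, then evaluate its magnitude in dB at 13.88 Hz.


Step 1 — cutoff frequency:
fc = 1 / (2*pi*R*C)
C = 23.7621 uF = 2.37621e-05 F
fc = 1 / (2*pi*2200*2.37621e-05)
   = 3.04448 Hz

Step 2 — magnitude at f = 13.88 Hz:
|H(f)| = 1 / sqrt(1 + (f/fc)^2)
f/fc = 13.88 / 3.04448 = 4.559071
|H| = 1 / sqrt(1 + 20.785128) = 0.2142496
|H|_dB = 20*log10(0.2142496) = -13.38 dB

fc = 3.04448 Hz; |H(13.88 Hz)| = -13.38 dB


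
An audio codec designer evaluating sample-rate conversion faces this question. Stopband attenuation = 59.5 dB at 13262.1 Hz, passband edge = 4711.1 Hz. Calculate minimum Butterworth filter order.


Butterworth filter order formula:
n = log10(10^(A/10) - 1) / (2 * log10(f_stop/f_pass))
10^(59.5/10) - 1 = 891249.9381
f_stop/f_pass = 13262.1 / 4711.1 = 2.8151
n = 6.6186 -> ceil = 7

7


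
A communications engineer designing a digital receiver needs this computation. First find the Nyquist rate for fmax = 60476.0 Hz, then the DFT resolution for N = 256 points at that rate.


Step 1 — Nyquist sampling rate:
fs = 2 * fmax = 2 * 60476.0 = 120952.0 Hz

Step 2 — DFT bin spacing:
df = fs / N = 120952.0 / 256 = 472.4688 Hz

472.4688 Hz


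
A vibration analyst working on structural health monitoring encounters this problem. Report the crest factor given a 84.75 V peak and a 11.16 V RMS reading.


Crest factor is the ratio of peak to RMS:
CF = V_peak / V_rms
   = 84.75 / 11.16
   = 7.5941

7.5941


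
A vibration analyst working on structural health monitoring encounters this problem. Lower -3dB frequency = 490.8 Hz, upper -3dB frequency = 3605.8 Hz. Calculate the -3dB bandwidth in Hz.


Bandwidth is the difference of -3dB frequencies:
BW = f_high - f_low
   = 3605.8 - 490.8
   = 3115.0 Hz

3115.0 Hz


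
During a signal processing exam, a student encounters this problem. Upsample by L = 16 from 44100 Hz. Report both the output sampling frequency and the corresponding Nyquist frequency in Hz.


Step 1 — output sample rate after interpolation by L:
fs_out = L * fs_in = 16 * 44100 = 705600 Hz

Step 2 — Nyquist frequency of the output stream:
f_Nyq = fs_out / 2 = 705600 / 2 = 352800.0 Hz

fs_out = 705600 Hz; f_Nyquist = 352800.0 Hz


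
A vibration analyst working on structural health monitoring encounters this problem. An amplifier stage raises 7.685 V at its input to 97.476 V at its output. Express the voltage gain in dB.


Voltage gain in dB:
G = 20 * log10(Vout / Vin)
  = 20 * log10(97.476 / 7.685)
  = 20 * log10(12.68393)
  = 20 * 1.103254
  = 22.07 dB

22.07 dB


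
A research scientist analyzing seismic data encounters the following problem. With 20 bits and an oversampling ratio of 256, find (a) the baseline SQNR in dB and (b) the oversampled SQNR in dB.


Step 1 — baseline SQNR at Nyquist:
SQNR_base = 6.02*N + 1.76
          = 6.02*20 + 1.76
          = 122.16 dB

Step 2 — oversampling processing gain:
G = 10*log10(OSR) = 10*log10(256) = 24.08 dB

Step 3 — total:
SQNR_total = 122.16 + 24.08 = 146.24 dB

Base SQNR = 122.16 dB; oversampled SQNR = 146.24 dB


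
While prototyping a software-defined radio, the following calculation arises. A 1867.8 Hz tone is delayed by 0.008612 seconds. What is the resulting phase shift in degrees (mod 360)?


Phase shift from frequency and time delay:
phi = 360 * f * t_delay
    = 360 * 1867.8 * 0.008612
    = 5790.78 degrees
    mod 360 = 30.78 degrees

30.78 degrees


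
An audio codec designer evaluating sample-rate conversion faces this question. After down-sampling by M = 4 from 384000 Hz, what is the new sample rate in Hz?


Decimation reduces the sample rate:
fs_out = fs_in / M
       = 384000 / 4
       = 96000.0 Hz

96000.0 Hz


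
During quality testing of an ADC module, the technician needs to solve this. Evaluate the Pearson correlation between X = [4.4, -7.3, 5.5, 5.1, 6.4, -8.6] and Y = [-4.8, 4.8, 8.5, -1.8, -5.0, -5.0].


Pearson correlation coefficient (population):
r = cov(X,Y) / (std(X) * std(Y))
Mean X = 0.9167, Mean Y = -0.55
Cov(X,Y) = -0.760833
Std(X) = 6.30857, Std(Y) = 5.319069
r = -0.0227

-0.0227


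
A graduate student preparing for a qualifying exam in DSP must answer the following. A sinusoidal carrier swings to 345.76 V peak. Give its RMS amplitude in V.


RMS voltage for a sinusoidal waveform:
V_rms = V_peak / sqrt(2)
      = 345.76 / 1.414214
      = 244.489 V

244.489 V


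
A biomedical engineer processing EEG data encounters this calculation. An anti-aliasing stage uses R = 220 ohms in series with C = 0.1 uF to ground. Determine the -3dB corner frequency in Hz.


Cutoff frequency of a first-order RC filter:
fc = 1 / (2 * pi * R * C)
C = 0.1 uF = 1e-07 F
fc = 1 / (2 * pi * 220 * 1e-07)
   = 1 / 0.00013823007675795
   = 7234.315595 Hz

7234.315595 Hz


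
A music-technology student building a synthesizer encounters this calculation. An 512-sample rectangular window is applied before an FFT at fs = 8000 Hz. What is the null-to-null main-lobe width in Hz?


Main lobe width for a rectangular window:
Width = 2 * fs / N
      = 2 * 8000 / 512
      = 16000 / 512
      = 31.25 Hz

31.25 Hz
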